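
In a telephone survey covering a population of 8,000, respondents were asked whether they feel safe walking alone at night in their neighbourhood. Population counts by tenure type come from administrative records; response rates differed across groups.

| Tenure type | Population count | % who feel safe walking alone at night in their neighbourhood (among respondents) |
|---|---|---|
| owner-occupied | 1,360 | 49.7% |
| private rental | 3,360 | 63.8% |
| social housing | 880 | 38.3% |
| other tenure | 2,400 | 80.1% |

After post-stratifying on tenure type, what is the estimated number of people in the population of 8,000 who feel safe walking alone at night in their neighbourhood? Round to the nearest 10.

Apply each group's respondent rate to its population count:
  owner-occupied: 1,360 × 49.7% = 675.92
  private rental: 3,360 × 63.8% = 2143.68
  social housing: 880 × 38.3% = 337.04
  other tenure: 2,400 × 80.1% = 1922.4
Estimated total = 5079.04 → 5,080.

5,080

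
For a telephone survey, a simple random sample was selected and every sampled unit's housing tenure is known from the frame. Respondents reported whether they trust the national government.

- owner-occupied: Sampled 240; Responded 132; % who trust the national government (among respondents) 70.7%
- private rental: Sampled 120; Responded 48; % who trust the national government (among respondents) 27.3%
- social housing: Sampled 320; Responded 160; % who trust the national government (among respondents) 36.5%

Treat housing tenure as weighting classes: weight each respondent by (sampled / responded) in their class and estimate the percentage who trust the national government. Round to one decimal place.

Response rates by class: owner-occupied 132/240 = 55%, private rental 48/120 = 40%, social housing 160/320 = 50%.
Each respondent's weight = sampled/responded in their class; summing within a class gives n_sampled, so:
  owner-occupied: 240 × 70.7 = 16,968
  private rental: 120 × 27.3 = 3276
  social housing: 320 × 36.5 = 11,680
Adjusted estimate = 31,924 / 680 = 46.9471 → 46.9%.

46.9%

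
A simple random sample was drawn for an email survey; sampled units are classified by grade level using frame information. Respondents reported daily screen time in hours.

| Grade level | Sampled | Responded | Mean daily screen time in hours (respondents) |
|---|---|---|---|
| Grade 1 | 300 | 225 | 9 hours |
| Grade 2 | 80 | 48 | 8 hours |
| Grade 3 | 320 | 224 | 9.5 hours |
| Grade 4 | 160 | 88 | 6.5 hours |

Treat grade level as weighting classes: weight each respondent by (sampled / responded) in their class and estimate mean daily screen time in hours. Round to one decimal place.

8.6

Class response rates: Grade 1 225/300 = 75%, Grade 2 48/80 = 60%, Grade 3 224/320 = 70%, Grade 4 88/160 = 55%.
Weighting each respondent by the inverse class response rate inflates each class back to its sampled size, so the class weight is n_sampled:
  Grade 1: 300 × 9 = 2700
  Grade 2: 80 × 8 = 640
  Grade 3: 320 × 9.5 = 3040
  Grade 4: 160 × 6.5 = 1040
Adjusted estimate = 7420 / 860 = 8.62791 → 8.6.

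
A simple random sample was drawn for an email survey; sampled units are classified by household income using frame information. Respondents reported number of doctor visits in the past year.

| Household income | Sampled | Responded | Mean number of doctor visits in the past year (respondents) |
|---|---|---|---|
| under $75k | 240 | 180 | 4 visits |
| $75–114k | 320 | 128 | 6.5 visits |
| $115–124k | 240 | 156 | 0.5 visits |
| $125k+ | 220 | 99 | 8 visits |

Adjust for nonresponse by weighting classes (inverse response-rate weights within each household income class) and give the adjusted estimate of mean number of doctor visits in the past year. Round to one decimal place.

4.8

Response rates by class: under $75k 180/240 = 75%, $75–114k 128/320 = 40%, $115–124k 156/240 = 65%, $125k+ 99/220 = 45%.
Each respondent's weight = sampled/responded in their class; summing within a class gives n_sampled, so:
  under $75k: 240 × 4 = 960
  $75–114k: 320 × 6.5 = 2080
  $115–124k: 240 × 0.5 = 120
  $125k+: 220 × 8 = 1760
Adjusted estimate = 4920 / 1,020 = 4.82353 → 4.8.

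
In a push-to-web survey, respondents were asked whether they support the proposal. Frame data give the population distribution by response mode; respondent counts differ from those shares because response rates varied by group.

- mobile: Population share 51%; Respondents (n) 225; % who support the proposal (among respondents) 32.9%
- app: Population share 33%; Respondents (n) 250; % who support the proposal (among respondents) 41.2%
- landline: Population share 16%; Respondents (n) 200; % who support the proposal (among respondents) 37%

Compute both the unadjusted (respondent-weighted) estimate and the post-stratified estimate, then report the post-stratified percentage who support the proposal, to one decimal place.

36.3%

Naive respondent-only estimate (weights = respondent counts):
  (225/675)×32.9 + (250/675)×41.2 + (200/675)×37 = 37.1889%
Post-stratifying to population shares instead:
  0.51×32.9 + 0.33×41.2 + 0.16×37 = 36.295%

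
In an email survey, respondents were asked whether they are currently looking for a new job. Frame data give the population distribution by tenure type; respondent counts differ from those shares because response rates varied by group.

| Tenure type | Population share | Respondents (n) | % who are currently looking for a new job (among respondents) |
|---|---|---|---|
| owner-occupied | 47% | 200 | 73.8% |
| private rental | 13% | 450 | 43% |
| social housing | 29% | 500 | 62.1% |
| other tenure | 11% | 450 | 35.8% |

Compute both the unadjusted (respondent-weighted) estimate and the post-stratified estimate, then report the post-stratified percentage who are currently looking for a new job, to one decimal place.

Naive respondent-only estimate (weights = respondent counts):
  (200/1600)×73.8 + (450/1600)×43 + (500/1600)×62.1 + (450/1600)×35.8 = 50.7938%
Post-stratified estimate weights by population shares:
  0.47×73.8 + 0.13×43 + 0.29×62.1 + 0.11×35.8 = 62.223%

62.2%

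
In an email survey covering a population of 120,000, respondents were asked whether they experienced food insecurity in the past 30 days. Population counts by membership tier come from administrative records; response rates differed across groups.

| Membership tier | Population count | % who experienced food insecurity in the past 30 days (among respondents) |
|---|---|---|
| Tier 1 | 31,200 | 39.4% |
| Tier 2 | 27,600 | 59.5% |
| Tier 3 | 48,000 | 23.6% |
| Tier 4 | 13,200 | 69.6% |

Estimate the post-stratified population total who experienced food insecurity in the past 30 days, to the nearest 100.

Apply each group's respondent rate to its population count:
  Tier 1: 31,200 × 39.4% = 12292.8
  Tier 2: 27,600 × 59.5% = 16,422
  Tier 3: 48,000 × 23.6% = 11,328
  Tier 4: 13,200 × 69.6% = 9187.2
Estimated total = 49,230 → 49,200.

49,200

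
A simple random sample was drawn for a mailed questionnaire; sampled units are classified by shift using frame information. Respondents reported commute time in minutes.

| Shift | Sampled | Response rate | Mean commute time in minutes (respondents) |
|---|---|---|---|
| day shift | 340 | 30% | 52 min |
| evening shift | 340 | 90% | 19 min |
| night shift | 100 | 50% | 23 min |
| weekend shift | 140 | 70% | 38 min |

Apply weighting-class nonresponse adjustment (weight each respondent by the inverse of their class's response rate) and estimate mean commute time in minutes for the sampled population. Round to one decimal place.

34.5

Each respondent's weight = sampled/responded in their class; summing within a class gives n_sampled, so:
  day shift: 340 × 52 = 17,680
  evening shift: 340 × 19 = 6460
  night shift: 100 × 23 = 2300
  weekend shift: 140 × 38 = 5320
Adjusted estimate = 31,760 / 920 = 34.5217 → 34.5.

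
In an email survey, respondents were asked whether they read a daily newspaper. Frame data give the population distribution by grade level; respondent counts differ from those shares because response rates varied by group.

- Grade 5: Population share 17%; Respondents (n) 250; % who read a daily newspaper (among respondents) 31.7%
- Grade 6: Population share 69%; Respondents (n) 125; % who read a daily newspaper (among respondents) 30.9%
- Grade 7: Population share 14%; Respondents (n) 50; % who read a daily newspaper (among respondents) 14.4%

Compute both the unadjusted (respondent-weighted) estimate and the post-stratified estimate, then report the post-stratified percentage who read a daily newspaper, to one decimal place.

Unadjusted (pooled respondent) estimate weights by respondent counts:
  (250/425)×31.7 + (125/425)×30.9 + (50/425)×14.4 = 29.4294%
Post-stratified estimate weights by population shares:
  0.17×31.7 + 0.69×30.9 + 0.14×14.4 = 28.726%

28.7%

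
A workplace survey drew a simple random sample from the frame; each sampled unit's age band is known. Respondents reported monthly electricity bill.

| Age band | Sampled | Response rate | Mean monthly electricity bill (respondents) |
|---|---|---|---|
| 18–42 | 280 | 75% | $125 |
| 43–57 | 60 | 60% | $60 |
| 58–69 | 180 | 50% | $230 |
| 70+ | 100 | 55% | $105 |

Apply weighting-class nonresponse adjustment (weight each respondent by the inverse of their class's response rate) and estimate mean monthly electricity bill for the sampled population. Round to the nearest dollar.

$146

Weighting each respondent by the inverse class response rate inflates each class back to its sampled size, so the class weight is n_sampled:
  18–42: 280 × 125 = 35,000
  43–57: 60 × 60 = 3600
  58–69: 180 × 230 = 41,400
  70+: 100 × 105 = 10,500
Adjusted estimate = 90,500 / 620 = 145.968 → $146.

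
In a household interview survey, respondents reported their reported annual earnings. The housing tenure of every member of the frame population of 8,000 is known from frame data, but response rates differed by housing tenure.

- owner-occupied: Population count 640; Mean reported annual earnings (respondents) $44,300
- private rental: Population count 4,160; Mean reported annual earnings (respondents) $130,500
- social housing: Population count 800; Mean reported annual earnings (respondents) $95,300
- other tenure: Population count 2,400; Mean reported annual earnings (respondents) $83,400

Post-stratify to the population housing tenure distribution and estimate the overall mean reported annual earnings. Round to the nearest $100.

Post-stratification weights by population share, not respondent share:
  owner-occupied: (640/8,000) × 44,300 = 3544
  private rental: (4,160/8,000) × 130,500 = 67,860
  social housing: (800/8,000) × 95,300 = 9530
  other tenure: (2,400/8,000) × 83,400 = 25,020
Post-stratified estimate = 105,954 → $106,000.

$106,000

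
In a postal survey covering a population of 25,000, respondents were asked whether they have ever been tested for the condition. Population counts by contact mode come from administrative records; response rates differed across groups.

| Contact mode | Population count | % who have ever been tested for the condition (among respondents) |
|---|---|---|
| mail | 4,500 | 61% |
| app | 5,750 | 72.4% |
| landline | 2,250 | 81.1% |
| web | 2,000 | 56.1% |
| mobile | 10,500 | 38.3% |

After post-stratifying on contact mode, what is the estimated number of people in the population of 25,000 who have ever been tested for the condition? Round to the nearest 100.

13,900

Each cell contributes its population count × the respondent rate:
  mail: 4,500 × 61% = 2745
  app: 5,750 × 72.4% = 4163
  landline: 2,250 × 81.1% = 1824.75
  web: 2,000 × 56.1% = 1122
  mobile: 10,500 × 38.3% = 4021.5
Estimated total = 13876.2 → 13,900.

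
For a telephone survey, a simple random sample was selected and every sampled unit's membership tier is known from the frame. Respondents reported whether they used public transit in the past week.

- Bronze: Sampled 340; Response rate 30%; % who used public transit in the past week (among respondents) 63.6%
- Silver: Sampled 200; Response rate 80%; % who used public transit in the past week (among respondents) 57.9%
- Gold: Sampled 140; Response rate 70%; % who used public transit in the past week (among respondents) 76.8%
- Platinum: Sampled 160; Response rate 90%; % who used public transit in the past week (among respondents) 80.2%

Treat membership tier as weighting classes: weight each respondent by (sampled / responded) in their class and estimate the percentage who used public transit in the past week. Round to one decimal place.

67.6%

Weighting each respondent by the inverse class response rate inflates each class back to its sampled size, so the class weight is n_sampled:
  Bronze: 340 × 63.6 = 21,624
  Silver: 200 × 57.9 = 11,580
  Gold: 140 × 76.8 = 10,752
  Platinum: 160 × 80.2 = 12,832
Adjusted estimate = 56,788 / 840 = 67.6048 → 67.6%.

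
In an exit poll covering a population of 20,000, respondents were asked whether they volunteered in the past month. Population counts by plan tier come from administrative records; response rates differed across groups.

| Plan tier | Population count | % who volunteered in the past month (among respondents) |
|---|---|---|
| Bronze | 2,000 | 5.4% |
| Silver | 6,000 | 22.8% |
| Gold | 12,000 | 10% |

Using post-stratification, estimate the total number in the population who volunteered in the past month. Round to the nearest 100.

2,700

Apply each group's respondent rate to its population count:
  Bronze: 2,000 × 5.4% = 108
  Silver: 6,000 × 22.8% = 1368
  Gold: 12,000 × 10% = 1200
Estimated total = 2676 → 2,700.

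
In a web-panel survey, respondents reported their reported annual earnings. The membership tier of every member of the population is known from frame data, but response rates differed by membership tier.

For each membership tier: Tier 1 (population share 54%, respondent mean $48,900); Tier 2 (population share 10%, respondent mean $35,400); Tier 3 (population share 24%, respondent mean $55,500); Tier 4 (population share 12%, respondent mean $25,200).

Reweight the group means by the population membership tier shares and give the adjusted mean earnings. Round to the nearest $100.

Post-stratification weights by population share, not respondent share:
  Tier 1: 0.54 × 48,900 = 26,406
  Tier 2: 0.1 × 35,400 = 3540
  Tier 3: 0.24 × 55,500 = 13,320
  Tier 4: 0.12 × 25,200 = 3024
Post-stratified estimate = 46,290 → $46,300.

$46,300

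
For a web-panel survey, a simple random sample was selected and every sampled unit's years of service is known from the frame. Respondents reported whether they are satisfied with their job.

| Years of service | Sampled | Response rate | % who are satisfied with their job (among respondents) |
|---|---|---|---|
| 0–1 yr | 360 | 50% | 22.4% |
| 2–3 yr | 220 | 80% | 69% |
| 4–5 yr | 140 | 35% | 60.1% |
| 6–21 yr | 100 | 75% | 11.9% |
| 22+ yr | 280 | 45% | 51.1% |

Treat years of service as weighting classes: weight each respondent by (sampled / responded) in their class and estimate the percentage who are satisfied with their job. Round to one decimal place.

With weight = n_sampled/n_responded per class, the weighted class total is n_sampled:
  0–1 yr: 360 × 22.4 = 8064
  2–3 yr: 220 × 69 = 15,180
  4–5 yr: 140 × 60.1 = 8414
  6–21 yr: 100 × 11.9 = 1190
  22+ yr: 280 × 51.1 = 14,308
Adjusted estimate = 47,156 / 1,100 = 42.8691 → 42.9%.

42.9%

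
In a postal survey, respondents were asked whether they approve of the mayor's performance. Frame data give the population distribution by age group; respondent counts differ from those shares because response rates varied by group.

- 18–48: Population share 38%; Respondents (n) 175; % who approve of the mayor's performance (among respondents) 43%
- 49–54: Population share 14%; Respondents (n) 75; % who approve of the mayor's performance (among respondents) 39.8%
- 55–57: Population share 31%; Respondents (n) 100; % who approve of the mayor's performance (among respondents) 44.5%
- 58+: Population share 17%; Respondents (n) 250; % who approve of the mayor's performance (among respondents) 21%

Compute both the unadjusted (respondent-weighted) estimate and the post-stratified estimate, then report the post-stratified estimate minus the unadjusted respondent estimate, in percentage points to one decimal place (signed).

Unadjusted (pooled respondent) estimate weights by respondent counts:
  (175/600)×43 + (75/600)×39.8 + (100/600)×44.5 + (250/600)×21 = 33.6833%
Post-stratified estimate weights by population shares:
  0.38×43 + 0.14×39.8 + 0.31×44.5 + 0.17×21 = 39.277%
Difference = 39.277 − 33.6833 = 5.5937 pp.

+5.6 percentage points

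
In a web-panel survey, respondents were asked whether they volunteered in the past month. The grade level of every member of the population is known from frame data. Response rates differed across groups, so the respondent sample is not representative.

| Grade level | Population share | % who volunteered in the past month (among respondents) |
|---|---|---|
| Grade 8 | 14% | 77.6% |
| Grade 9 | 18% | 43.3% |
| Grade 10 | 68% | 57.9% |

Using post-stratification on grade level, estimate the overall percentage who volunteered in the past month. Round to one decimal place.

58.0%

Each cell contributes population-share × respondent value:
  Grade 8: 0.14 × 77.6 = 10.864
  Grade 9: 0.18 × 43.3 = 7.794
  Grade 10: 0.68 × 57.9 = 39.372
Post-stratified estimate = 58.03 → 58.0%.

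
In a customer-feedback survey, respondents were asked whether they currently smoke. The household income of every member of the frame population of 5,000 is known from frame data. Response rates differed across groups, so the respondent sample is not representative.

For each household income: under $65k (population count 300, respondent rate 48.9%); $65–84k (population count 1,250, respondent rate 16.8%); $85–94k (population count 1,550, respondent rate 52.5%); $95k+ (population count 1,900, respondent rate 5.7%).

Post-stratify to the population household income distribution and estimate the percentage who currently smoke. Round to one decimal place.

25.6%

Post-stratification weights by population share, not respondent share:
  under $65k: (300/5,000) × 48.9 = 2.934
  $65–84k: (1,250/5,000) × 16.8 = 4.2
  $85–94k: (1,550/5,000) × 52.5 = 16.275
  $95k+: (1,900/5,000) × 5.7 = 2.166
Post-stratified estimate = 25.575 → 25.6%.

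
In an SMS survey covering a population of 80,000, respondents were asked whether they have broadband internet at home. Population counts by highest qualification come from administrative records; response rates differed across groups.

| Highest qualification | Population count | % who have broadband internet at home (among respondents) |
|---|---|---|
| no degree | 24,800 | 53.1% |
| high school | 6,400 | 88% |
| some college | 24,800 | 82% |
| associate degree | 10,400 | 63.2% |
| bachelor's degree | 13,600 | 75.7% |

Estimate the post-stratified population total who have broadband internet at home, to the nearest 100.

56,000

Apply each group's respondent rate to its population count:
  no degree: 24,800 × 53.1% = 13168.8
  high school: 6,400 × 88% = 5632
  some college: 24,800 × 82% = 20,336
  associate degree: 10,400 × 63.2% = 6572.8
  bachelor's degree: 13,600 × 75.7% = 10295.2
Estimated total = 56004.8 → 56,000.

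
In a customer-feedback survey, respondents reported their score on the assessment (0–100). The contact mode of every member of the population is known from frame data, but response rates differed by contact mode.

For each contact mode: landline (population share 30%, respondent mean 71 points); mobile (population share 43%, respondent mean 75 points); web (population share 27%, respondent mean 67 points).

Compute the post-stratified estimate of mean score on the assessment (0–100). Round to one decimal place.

71.6

Post-stratification weights by population share, not respondent share:
  landline: 0.3 × 71 = 21.3
  mobile: 0.43 × 75 = 32.25
  web: 0.27 × 67 = 18.09
Post-stratified estimate = 71.64 → 71.6.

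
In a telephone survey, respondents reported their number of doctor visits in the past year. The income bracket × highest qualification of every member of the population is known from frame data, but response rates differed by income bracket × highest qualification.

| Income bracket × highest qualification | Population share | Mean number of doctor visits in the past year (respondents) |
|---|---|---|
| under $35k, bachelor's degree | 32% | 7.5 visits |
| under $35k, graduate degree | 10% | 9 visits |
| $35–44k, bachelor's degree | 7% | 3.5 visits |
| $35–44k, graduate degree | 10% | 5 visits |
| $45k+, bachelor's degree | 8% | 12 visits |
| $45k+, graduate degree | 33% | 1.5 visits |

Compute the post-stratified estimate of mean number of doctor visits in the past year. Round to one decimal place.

Weight each group's respondent value by its population share:
  under $35k, bachelor's degree: 0.32 × 7.5 = 2.4
  under $35k, graduate degree: 0.1 × 9 = 0.9
  $35–44k, bachelor's degree: 0.07 × 3.5 = 0.245
  $35–44k, graduate degree: 0.1 × 5 = 0.5
  $45k+, bachelor's degree: 0.08 × 12 = 0.96
  $45k+, graduate degree: 0.33 × 1.5 = 0.495
Post-stratified estimate = 5.5 → 5.5.

5.5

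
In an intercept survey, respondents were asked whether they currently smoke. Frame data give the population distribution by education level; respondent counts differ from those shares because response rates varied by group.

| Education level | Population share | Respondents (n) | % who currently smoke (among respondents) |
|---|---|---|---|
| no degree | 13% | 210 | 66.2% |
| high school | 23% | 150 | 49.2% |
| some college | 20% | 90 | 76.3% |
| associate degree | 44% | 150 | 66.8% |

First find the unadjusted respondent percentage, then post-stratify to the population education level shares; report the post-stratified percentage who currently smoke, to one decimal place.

Naive respondent-only estimate (weights = respondent counts):
  (210/600)×66.2 + (150/600)×49.2 + (90/600)×76.3 + (150/600)×66.8 = 63.615%
Post-stratified estimate weights by population shares:
  0.13×66.2 + 0.23×49.2 + 0.2×76.3 + 0.44×66.8 = 64.574%

64.6%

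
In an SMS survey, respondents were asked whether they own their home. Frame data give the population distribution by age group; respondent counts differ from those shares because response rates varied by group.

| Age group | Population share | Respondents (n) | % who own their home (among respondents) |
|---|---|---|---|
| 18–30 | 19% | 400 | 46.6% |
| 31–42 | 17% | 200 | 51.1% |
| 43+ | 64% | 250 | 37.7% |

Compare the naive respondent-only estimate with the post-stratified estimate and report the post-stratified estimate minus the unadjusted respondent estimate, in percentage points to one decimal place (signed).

-3.4 percentage points

Without adjustment, the pooled respondent share is:
  (400/850)×46.6 + (200/850)×51.1 + (250/850)×37.7 = 45.0412%
Post-stratifying to population shares instead:
  0.19×46.6 + 0.17×51.1 + 0.64×37.7 = 41.669%
Difference = 41.669 − 45.0412 = -3.3722 pp.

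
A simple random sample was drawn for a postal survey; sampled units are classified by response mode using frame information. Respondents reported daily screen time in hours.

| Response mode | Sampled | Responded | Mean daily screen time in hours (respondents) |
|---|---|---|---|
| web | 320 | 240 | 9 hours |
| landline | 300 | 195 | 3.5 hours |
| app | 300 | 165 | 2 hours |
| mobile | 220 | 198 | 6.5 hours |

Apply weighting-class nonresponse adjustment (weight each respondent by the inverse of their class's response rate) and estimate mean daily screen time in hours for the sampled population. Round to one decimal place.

Class response rates: web 240/320 = 75%, landline 195/300 = 65%, app 165/300 = 55%, mobile 198/220 = 90%.
Each respondent's weight = sampled/responded in their class; summing within a class gives n_sampled, so:
  web: 320 × 9 = 2880
  landline: 300 × 3.5 = 1050
  app: 300 × 2 = 600
  mobile: 220 × 6.5 = 1430
Adjusted estimate = 5960 / 1,140 = 5.22807 → 5.2.

5.2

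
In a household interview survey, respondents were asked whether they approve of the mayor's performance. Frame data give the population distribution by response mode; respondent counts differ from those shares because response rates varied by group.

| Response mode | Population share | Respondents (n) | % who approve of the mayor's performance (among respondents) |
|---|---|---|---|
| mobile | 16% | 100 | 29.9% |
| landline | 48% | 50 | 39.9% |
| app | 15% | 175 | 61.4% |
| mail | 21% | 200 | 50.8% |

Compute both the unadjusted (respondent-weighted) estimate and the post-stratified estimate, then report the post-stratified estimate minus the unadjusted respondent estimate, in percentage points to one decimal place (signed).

-5.5 percentage points

Naive respondent-only estimate (weights = respondent counts):
  (100/525)×29.9 + (50/525)×39.9 + (175/525)×61.4 + (200/525)×50.8 = 49.3143%
Post-stratified estimate weights by population shares:
  0.16×29.9 + 0.48×39.9 + 0.15×61.4 + 0.21×50.8 = 43.814%
Difference = 43.814 − 49.3143 = -5.5003 pp.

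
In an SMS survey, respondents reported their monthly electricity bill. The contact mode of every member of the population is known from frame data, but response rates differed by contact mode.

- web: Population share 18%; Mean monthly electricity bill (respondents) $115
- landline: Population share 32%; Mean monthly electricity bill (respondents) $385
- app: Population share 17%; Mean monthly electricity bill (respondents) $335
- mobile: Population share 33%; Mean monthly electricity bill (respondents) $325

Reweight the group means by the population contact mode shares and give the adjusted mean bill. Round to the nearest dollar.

$308

Reweight to the known contact mode distribution:
  web: 0.18 × 115 = 20.7
  landline: 0.32 × 385 = 123.2
  app: 0.17 × 335 = 56.95
  mobile: 0.33 × 325 = 107.25
Post-stratified estimate = 308.1 → $308.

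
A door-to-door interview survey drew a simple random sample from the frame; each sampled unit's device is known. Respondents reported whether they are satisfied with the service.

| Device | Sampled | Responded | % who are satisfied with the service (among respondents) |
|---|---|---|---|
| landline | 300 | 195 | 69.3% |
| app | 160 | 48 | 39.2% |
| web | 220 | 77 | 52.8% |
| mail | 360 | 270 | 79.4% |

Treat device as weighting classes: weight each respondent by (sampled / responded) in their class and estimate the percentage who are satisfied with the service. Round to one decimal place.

Response rates by class: landline 195/300 = 65%, app 48/160 = 30%, web 77/220 = 35%, mail 270/360 = 75%.
With weight = n_sampled/n_responded per class, the weighted class total is n_sampled:
  landline: 300 × 69.3 = 20,790
  app: 160 × 39.2 = 6272
  web: 220 × 52.8 = 11,616
  mail: 360 × 79.4 = 28584
Adjusted estimate = 67,262 / 1,040 = 64.675 → 64.7%.

64.7%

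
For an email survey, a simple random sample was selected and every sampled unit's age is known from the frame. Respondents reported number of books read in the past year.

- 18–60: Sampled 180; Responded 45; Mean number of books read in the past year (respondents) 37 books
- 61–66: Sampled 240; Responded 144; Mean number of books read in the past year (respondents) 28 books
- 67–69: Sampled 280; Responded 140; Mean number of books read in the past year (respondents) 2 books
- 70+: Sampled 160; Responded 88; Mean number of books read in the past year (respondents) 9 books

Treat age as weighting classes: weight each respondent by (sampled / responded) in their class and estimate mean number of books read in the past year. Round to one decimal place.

Response rates by class: 18–60 45/180 = 25%, 61–66 144/240 = 60%, 67–69 140/280 = 50%, 70+ 88/160 = 55%.
Weighting each respondent by the inverse class response rate inflates each class back to its sampled size, so the class weight is n_sampled:
  18–60: 180 × 37 = 6660
  61–66: 240 × 28 = 6720
  67–69: 280 × 2 = 560
  70+: 160 × 9 = 1440
Adjusted estimate = 15,380 / 860 = 17.8837 → 17.9.

17.9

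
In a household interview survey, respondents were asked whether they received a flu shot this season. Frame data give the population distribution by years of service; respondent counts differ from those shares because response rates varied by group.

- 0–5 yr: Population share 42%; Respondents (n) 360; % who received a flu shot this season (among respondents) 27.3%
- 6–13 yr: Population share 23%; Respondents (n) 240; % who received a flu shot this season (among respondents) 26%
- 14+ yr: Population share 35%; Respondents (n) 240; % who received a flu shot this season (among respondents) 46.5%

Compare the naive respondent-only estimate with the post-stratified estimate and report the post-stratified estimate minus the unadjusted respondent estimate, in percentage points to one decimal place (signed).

+1.3 percentage points

Without adjustment, the pooled respondent share is:
  (360/840)×27.3 + (240/840)×26 + (240/840)×46.5 = 32.4143%
Reweighting by population years of service shares:
  0.42×27.3 + 0.23×26 + 0.35×46.5 = 33.721%
Difference = 33.721 − 32.4143 = 1.3067 pp.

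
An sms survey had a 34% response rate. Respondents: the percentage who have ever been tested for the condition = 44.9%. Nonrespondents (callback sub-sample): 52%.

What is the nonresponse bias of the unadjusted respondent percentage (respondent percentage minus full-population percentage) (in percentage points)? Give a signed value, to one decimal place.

-4.7 percentage points

Nonresponse fraction = 1 − 0.34 = 0.66.
Bias = (nonresponse fraction) × (respondent percentage − nonrespondent percentage)
     = 0.66 × (44.9 − 52) = 0.66 × -7.1 = -4.686.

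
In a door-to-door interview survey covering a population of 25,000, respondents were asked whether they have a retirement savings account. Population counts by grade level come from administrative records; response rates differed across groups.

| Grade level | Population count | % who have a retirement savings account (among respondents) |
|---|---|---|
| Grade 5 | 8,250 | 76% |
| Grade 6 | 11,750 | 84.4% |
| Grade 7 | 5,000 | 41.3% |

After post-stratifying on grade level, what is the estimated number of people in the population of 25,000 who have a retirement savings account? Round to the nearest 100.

Apply each group's respondent rate to its population count:
  Grade 5: 8,250 × 76% = 6270
  Grade 6: 11,750 × 84.4% = 9917
  Grade 7: 5,000 × 41.3% = 2065
Estimated total = 18,252 → 18,300.

18,300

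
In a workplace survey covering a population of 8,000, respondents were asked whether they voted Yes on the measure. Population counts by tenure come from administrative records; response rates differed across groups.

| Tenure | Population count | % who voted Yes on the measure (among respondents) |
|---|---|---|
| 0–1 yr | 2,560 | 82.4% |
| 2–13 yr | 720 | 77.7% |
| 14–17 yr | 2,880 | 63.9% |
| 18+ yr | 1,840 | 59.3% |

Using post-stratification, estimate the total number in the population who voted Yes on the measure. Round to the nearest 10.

Apply each group's respondent rate to its population count:
  0–1 yr: 2,560 × 82.4% = 2109.44
  2–13 yr: 720 × 77.7% = 559.44
  14–17 yr: 2,880 × 63.9% = 1840.32
  18+ yr: 1,840 × 59.3% = 1091.12
Estimated total = 5600.32 → 5,600.

5,600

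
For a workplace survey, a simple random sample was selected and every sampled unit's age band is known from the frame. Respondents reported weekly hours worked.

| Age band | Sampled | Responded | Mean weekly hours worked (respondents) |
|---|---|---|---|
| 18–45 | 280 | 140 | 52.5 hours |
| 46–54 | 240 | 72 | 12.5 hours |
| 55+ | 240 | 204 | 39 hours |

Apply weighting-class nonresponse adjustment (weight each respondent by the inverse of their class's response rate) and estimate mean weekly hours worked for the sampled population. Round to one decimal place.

35.6

Class response rates: 18–45 140/280 = 50%, 46–54 72/240 = 30%, 55+ 204/240 = 85%.
Each respondent's weight = sampled/responded in their class; summing within a class gives n_sampled, so:
  18–45: 280 × 52.5 = 14,700
  46–54: 240 × 12.5 = 3000
  55+: 240 × 39 = 9360
Adjusted estimate = 27,060 / 760 = 35.6053 → 35.6.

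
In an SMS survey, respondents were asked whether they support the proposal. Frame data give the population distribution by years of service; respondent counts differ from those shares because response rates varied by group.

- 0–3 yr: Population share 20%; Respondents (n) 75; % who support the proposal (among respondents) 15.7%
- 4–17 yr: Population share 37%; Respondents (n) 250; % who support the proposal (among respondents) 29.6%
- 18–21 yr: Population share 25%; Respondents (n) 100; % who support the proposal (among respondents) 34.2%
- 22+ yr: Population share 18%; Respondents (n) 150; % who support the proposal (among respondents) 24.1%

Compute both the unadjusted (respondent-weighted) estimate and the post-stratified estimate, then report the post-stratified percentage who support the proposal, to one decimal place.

Unadjusted (pooled respondent) estimate weights by respondent counts:
  (75/575)×15.7 + (250/575)×29.6 + (100/575)×34.2 + (150/575)×24.1 = 27.1522%
Reweighting by population years of service shares:
  0.2×15.7 + 0.37×29.6 + 0.25×34.2 + 0.18×24.1 = 26.98%

27.0%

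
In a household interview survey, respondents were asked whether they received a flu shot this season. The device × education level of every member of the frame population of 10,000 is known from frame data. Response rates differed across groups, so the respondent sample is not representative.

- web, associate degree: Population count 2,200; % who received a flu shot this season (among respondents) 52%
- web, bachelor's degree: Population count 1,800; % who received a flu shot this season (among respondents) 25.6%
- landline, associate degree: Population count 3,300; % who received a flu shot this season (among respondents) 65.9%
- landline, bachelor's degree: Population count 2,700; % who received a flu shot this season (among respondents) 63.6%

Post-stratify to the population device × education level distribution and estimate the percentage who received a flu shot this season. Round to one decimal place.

Weight each group's respondent value by its population share:
  web, associate degree: (2,200/10,000) × 52 = 11.44
  web, bachelor's degree: (1,800/10,000) × 25.6 = 4.608
  landline, associate degree: (3,300/10,000) × 65.9 = 21.747
  landline, bachelor's degree: (2,700/10,000) × 63.6 = 17.172
Post-stratified estimate = 54.967 → 55.0%.

55.0%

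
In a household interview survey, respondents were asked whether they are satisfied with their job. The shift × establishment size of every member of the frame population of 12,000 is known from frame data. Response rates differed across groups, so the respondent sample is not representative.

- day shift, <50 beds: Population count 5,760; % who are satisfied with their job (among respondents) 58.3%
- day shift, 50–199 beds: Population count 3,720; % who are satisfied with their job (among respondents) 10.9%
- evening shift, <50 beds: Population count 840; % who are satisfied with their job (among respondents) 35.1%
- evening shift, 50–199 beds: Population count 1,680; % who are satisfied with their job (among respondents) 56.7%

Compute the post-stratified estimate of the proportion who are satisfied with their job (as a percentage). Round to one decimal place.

Reweight to the known shift × establishment size distribution:
  day shift, <50 beds: (5,760/12,000) × 58.3 = 27.984
  day shift, 50–199 beds: (3,720/12,000) × 10.9 = 3.379
  evening shift, <50 beds: (840/12,000) × 35.1 = 2.457
  evening shift, 50–199 beds: (1,680/12,000) × 56.7 = 7.938
Post-stratified estimate = 41.758 → 41.8%.

41.8%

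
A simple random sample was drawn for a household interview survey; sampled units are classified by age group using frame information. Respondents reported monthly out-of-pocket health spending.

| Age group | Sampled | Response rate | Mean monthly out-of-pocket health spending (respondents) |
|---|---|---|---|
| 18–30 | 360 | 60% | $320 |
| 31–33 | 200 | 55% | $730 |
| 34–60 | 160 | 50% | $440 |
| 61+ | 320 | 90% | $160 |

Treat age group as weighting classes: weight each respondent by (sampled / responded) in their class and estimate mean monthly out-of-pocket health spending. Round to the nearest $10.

$370

With weight = n_sampled/n_responded per class, the weighted class total is n_sampled:
  18–30: 360 × 320 = 115,200
  31–33: 200 × 730 = 146,000
  34–60: 160 × 440 = 70,400
  61+: 320 × 160 = 51,200
Adjusted estimate = 382,800 / 1,040 = 368.077 → $370.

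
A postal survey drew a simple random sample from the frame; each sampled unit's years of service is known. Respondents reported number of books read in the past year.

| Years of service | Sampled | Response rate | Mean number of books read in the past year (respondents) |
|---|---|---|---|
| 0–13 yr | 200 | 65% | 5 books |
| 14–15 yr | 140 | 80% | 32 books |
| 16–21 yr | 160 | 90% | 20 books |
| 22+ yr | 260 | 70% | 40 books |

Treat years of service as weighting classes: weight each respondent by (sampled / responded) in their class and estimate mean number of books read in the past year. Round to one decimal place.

25.1

Weighting each respondent by the inverse class response rate inflates each class back to its sampled size, so the class weight is n_sampled:
  0–13 yr: 200 × 5 = 1000
  14–15 yr: 140 × 32 = 4480
  16–21 yr: 160 × 20 = 3200
  22+ yr: 260 × 40 = 10,400
Adjusted estimate = 19,080 / 760 = 25.1053 → 25.1.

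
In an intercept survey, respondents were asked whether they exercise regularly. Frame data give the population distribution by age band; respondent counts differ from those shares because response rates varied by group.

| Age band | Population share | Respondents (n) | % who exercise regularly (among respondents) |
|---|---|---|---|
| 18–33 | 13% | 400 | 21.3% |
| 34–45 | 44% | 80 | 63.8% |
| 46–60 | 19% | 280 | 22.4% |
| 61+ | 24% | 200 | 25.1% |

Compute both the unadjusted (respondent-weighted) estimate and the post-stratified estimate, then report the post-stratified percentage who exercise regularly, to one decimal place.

Unadjusted (pooled respondent) estimate weights by respondent counts:
  (400/960)×21.3 + (80/960)×63.8 + (280/960)×22.4 + (200/960)×25.1 = 25.9542%
Reweighting by population age band shares:
  0.13×21.3 + 0.44×63.8 + 0.19×22.4 + 0.24×25.1 = 41.121%

41.1%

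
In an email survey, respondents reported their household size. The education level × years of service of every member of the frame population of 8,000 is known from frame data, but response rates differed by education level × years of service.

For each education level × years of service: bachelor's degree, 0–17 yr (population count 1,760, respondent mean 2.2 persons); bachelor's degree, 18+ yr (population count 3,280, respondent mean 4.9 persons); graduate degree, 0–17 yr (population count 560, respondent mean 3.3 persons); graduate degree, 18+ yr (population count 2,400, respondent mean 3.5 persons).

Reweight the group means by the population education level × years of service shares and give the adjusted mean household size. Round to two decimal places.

Weight each group's respondent value by its population share:
  bachelor's degree, 0–17 yr: (1,760/8,000) × 2.2 = 0.484
  bachelor's degree, 18+ yr: (3,280/8,000) × 4.9 = 2.009
  graduate degree, 0–17 yr: (560/8,000) × 3.3 = 0.231
  graduate degree, 18+ yr: (2,400/8,000) × 3.5 = 1.05
Post-stratified estimate = 3.774 → 3.77.

3.77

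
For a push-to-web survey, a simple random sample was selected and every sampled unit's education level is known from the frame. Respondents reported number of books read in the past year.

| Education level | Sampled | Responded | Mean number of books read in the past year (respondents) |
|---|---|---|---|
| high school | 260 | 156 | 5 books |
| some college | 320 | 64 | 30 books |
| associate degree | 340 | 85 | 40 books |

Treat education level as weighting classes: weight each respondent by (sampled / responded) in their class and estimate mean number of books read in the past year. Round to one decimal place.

26.6

Response rates by class: high school 156/260 = 60%, some college 64/320 = 20%, associate degree 85/340 = 25%.
Each respondent's weight = sampled/responded in their class; summing within a class gives n_sampled, so:
  high school: 260 × 5 = 1300
  some college: 320 × 30 = 9600
  associate degree: 340 × 40 = 13,600
Adjusted estimate = 24,500 / 920 = 26.6304 → 26.6.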